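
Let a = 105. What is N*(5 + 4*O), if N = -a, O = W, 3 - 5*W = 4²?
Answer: 567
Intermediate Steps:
W = -13/5 (W = ⅗ - ⅕*4² = ⅗ - ⅕*16 = ⅗ - 16/5 = -13/5 ≈ -2.6000)
O = -13/5 ≈ -2.6000
N = -105 (N = -1*105 = -105)
N*(5 + 4*O) = -105*(5 + 4*(-13/5)) = -105*(5 - 52/5) = -105*(-27/5) = 567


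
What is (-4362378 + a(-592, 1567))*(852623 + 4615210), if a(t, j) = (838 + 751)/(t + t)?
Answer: -28241669882445453/1184 ≈ -2.3853e+13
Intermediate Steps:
a(t, j) = 1589/(2*t) (a(t, j) = 1589/((2*t)) = 1589*(1/(2*t)) = 1589/(2*t))
(-4362378 + a(-592, 1567))*(852623 + 4615210) = (-4362378 + (1589/2)/(-592))*(852623 + 4615210) = (-4362378 + (1589/2)*(-1/592))*5467833 = (-4362378 - 1589/1184)*5467833 = -5165057141/1184*5467833 = -28241669882445453/1184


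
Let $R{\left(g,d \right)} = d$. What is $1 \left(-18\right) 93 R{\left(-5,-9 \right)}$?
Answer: $15066$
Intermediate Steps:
$1 \left(-18\right) 93 R{\left(-5,-9 \right)} = 1 \left(-18\right) 93 \left(-9\right) = \left(-18\right) 93 \left(-9\right) = \left(-1674\right) \left(-9\right) = 15066$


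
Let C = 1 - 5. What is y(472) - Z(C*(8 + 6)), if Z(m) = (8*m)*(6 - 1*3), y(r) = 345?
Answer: 1689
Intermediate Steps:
C = -4
Z(m) = 24*m (Z(m) = (8*m)*(6 - 3) = (8*m)*3 = 24*m)
y(472) - Z(C*(8 + 6)) = 345 - 24*(-4*(8 + 6)) = 345 - 24*(-4*14) = 345 - 24*(-56) = 345 - 1*(-1344) = 345 + 1344 = 1689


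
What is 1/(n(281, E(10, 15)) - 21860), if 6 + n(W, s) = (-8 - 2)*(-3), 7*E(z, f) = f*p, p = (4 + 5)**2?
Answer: -1/21836 ≈ -4.5796e-5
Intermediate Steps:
p = 81 (p = 9**2 = 81)
E(z, f) = 81*f/7 (E(z, f) = (f*81)/7 = (81*f)/7 = 81*f/7)
n(W, s) = 24 (n(W, s) = -6 + (-8 - 2)*(-3) = -6 - 10*(-3) = -6 + 30 = 24)
1/(n(281, E(10, 15)) - 21860) = 1/(24 - 21860) = 1/(-21836) = -1/21836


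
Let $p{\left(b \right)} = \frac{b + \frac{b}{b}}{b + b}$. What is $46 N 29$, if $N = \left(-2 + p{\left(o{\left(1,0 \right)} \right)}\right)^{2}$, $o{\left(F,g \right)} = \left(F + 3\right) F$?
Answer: $\frac{80707}{32} \approx 2522.1$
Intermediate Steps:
$o{\left(F,g \right)} = F \left(3 + F\right)$ ($o{\left(F,g \right)} = \left(3 + F\right) F = F \left(3 + F\right)$)
$p{\left(b \right)} = \frac{1 + b}{2 b}$ ($p{\left(b \right)} = \frac{b + 1}{2 b} = \left(1 + b\right) \frac{1}{2 b} = \frac{1 + b}{2 b}$)
$N = \frac{121}{64}$ ($N = \left(-2 + \frac{1 + 1 \left(3 + 1\right)}{2 \cdot 1 \left(3 + 1\right)}\right)^{2} = \left(-2 + \frac{1 + 1 \cdot 4}{2 \cdot 1 \cdot 4}\right)^{2} = \left(-2 + \frac{1 + 4}{2 \cdot 4}\right)^{2} = \left(-2 + \frac{1}{2} \cdot \frac{1}{4} \cdot 5\right)^{2} = \left(-2 + \frac{5}{8}\right)^{2} = \left(- \frac{11}{8}\right)^{2} = \frac{121}{64} \approx 1.8906$)
$46 N 29 = 46 \cdot \frac{121}{64} \cdot 29 = \frac{2783}{32} \cdot 29 = \frac{80707}{32}$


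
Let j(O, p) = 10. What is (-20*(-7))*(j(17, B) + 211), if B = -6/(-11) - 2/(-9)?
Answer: 30940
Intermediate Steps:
B = 76/99 (B = -6*(-1/11) - 2*(-⅑) = 6/11 + 2/9 = 76/99 ≈ 0.76768)
(-20*(-7))*(j(17, B) + 211) = (-20*(-7))*(10 + 211) = 140*221 = 30940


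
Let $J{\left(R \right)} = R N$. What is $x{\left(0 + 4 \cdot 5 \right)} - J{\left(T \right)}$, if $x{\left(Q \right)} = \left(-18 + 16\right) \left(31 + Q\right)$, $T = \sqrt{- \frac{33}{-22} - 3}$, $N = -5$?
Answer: $-102 + \frac{5 i \sqrt{6}}{2} \approx -102.0 + 6.1237 i$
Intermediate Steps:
$T = \frac{i \sqrt{6}}{2}$ ($T = \sqrt{\left(-33\right) \left(- \frac{1}{22}\right) - 3} = \sqrt{\frac{3}{2} - 3} = \sqrt{- \frac{3}{2}} = \frac{i \sqrt{6}}{2} \approx 1.2247 i$)
$x{\left(Q \right)} = -62 - 2 Q$ ($x{\left(Q \right)} = - 2 \left(31 + Q\right) = -62 - 2 Q$)
$J{\left(R \right)} = - 5 R$ ($J{\left(R \right)} = R \left(-5\right) = - 5 R$)
$x{\left(0 + 4 \cdot 5 \right)} - J{\left(T \right)} = \left(-62 - 2 \left(0 + 4 \cdot 5\right)\right) - - 5 \frac{i \sqrt{6}}{2} = \left(-62 - 2 \left(0 + 20\right)\right) - - \frac{5 i \sqrt{6}}{2} = \left(-62 - 40\right) + \frac{5 i \sqrt{6}}{2} = -102 + \frac{5 i \sqrt{6}}{2}$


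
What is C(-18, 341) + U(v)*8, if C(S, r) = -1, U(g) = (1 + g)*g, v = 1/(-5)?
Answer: -57/25 ≈ -2.2800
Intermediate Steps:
v = -1/5 ≈ -0.20000
U(g) = g*(1 + g)
C(-18, 341) + U(v)*8 = -1 - (1 - 1/5)/5*8 = -1 - 1/5*4/5*8 = -1 - 4/25*8 = -1 - 32/25 = -57/25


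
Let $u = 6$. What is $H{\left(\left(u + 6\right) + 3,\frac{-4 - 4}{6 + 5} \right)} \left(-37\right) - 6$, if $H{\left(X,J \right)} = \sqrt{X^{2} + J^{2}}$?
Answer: $-6 - \frac{37 \sqrt{27289}}{11} \approx -561.65$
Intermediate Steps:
$H{\left(X,J \right)} = \sqrt{J^{2} + X^{2}}$
$H{\left(\left(u + 6\right) + 3,\frac{-4 - 4}{6 + 5} \right)} \left(-37\right) - 6 = \sqrt{\left(\frac{-4 - 4}{6 + 5}\right)^{2} + \left(\left(6 + 6\right) + 3\right)^{2}} \left(-37\right) - 6 = \sqrt{\left(- \frac{8}{11}\right)^{2} + \left(12 + 3\right)^{2}} \left(-37\right) - 6 = \sqrt{\left(\left(-8\right) \frac{1}{11}\right)^{2} + 15^{2}} \left(-37\right) - 6 = \sqrt{\left(- \frac{8}{11}\right)^{2} + 225} \left(-37\right) - 6 = \sqrt{\frac{64}{121} + 225} \left(-37\right) - 6 = \sqrt{\frac{27289}{121}} \left(-37\right) - 6 = \frac{\sqrt{27289}}{11} \left(-37\right) - 6 = - \frac{37 \sqrt{27289}}{11} - 6 = -6 - \frac{37 \sqrt{27289}}{11}$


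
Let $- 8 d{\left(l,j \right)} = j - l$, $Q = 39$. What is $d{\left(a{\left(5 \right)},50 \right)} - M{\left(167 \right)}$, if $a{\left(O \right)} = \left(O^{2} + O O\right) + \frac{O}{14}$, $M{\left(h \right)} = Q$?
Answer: $- \frac{4363}{112} \approx -38.955$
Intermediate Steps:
$M{\left(h \right)} = 39$
$a{\left(O \right)} = 2 O^{2} + \frac{O}{14}$ ($a{\left(O \right)} = \left(O^{2} + O^{2}\right) + O \frac{1}{14} = 2 O^{2} + \frac{O}{14}$)
$d{\left(l,j \right)} = - \frac{j}{8} + \frac{l}{8}$ ($d{\left(l,j \right)} = - \frac{j - l}{8} = - \frac{j}{8} + \frac{l}{8}$)
$d{\left(a{\left(5 \right)},50 \right)} - M{\left(167 \right)} = \left(\left(- \frac{1}{8}\right) 50 + \frac{\frac{1}{14} \cdot 5 \left(1 + 28 \cdot 5\right)}{8}\right) - 39 = \left(- \frac{25}{4} + \frac{\frac{1}{14} \cdot 5 \left(1 + 140\right)}{8}\right) - 39 = \left(- \frac{25}{4} + \frac{\frac{1}{14} \cdot 5 \cdot 141}{8}\right) - 39 = \left(- \frac{25}{4} + \frac{1}{8} \cdot \frac{705}{14}\right) - 39 = \left(- \frac{25}{4} + \frac{705}{112}\right) - 39 = \frac{5}{112} - 39 = - \frac{4363}{112}$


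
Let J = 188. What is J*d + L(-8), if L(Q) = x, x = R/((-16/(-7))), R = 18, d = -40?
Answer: -60097/8 ≈ -7512.1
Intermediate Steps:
x = 63/8 (x = 18/((-16/(-7))) = 18/((-16*(-⅐))) = 18/(16/7) = 18*(7/16) = 63/8 ≈ 7.8750)
L(Q) = 63/8
J*d + L(-8) = 188*(-40) + 63/8 = -7520 + 63/8 = -60097/8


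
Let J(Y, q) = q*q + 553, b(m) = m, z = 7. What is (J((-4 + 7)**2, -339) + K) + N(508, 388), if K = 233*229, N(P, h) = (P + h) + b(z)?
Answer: 169734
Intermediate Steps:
N(P, h) = 7 + P + h (N(P, h) = (P + h) + 7 = 7 + P + h)
K = 53357
J(Y, q) = 553 + q**2 (J(Y, q) = q**2 + 553 = 553 + q**2)
(J((-4 + 7)**2, -339) + K) + N(508, 388) = ((553 + (-339)**2) + 53357) + (7 + 508 + 388) = ((553 + 114921) + 53357) + 903 = (115474 + 53357) + 903 = 168831 + 903 = 169734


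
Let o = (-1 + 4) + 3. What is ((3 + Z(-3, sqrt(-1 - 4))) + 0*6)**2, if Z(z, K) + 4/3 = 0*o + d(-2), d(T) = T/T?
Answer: 64/9 ≈ 7.1111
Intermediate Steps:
o = 6 (o = 3 + 3 = 6)
d(T) = 1
Z(z, K) = -1/3 (Z(z, K) = -4/3 + (0*6 + 1) = -4/3 + (0 + 1) = -4/3 + 1 = -1/3)
((3 + Z(-3, sqrt(-1 - 4))) + 0*6)**2 = ((3 - 1/3) + 0*6)**2 = (8/3 + 0)**2 = (8/3)**2 = 64/9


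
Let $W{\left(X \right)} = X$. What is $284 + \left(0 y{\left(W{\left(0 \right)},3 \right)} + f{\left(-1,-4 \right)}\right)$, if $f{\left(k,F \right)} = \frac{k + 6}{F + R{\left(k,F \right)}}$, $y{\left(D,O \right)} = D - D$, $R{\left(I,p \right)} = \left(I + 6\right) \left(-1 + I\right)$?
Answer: $\frac{3971}{14} \approx 283.64$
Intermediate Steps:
$R{\left(I,p \right)} = \left(-1 + I\right) \left(6 + I\right)$ ($R{\left(I,p \right)} = \left(6 + I\right) \left(-1 + I\right) = \left(-1 + I\right) \left(6 + I\right)$)
$y{\left(D,O \right)} = 0$
$f{\left(k,F \right)} = \frac{6 + k}{-6 + F + k^{2} + 5 k}$ ($f{\left(k,F \right)} = \frac{k + 6}{F + \left(-6 + k^{2} + 5 k\right)} = \frac{6 + k}{-6 + F + k^{2} + 5 k}$)
$284 + \left(0 y{\left(W{\left(0 \right)},3 \right)} + f{\left(-1,-4 \right)}\right) = 284 + \left(0 \cdot 0 + \frac{6 - 1}{-6 - 4 + \left(-1\right)^{2} + 5 \left(-1\right)}\right) = 284 + \left(0 + \frac{1}{-6 - 4 + 1 - 5} \cdot 5\right) = 284 + \left(0 + \frac{1}{-14} \cdot 5\right) = 284 + \left(0 - \frac{5}{14}\right) = 284 - \frac{5}{14} = \frac{3971}{14}$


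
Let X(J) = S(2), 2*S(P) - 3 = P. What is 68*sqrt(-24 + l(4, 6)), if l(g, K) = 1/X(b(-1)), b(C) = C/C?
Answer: 68*I*sqrt(590)/5 ≈ 330.34*I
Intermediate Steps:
b(C) = 1
S(P) = 3/2 + P/2
X(J) = 5/2 (X(J) = 3/2 + (1/2)*2 = 3/2 + 1 = 5/2)
l(g, K) = 2/5 (l(g, K) = 1/(5/2) = 2/5)
68*sqrt(-24 + l(4, 6)) = 68*sqrt(-24 + 2/5) = 68*sqrt(-118/5) = 68*(I*sqrt(590)/5) = 68*I*sqrt(590)/5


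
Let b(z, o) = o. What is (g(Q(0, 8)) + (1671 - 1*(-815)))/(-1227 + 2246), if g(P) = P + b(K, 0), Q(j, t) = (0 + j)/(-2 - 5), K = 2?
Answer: 2486/1019 ≈ 2.4396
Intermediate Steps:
Q(j, t) = -j/7 (Q(j, t) = j/(-7) = j*(-⅐) = -j/7)
g(P) = P (g(P) = P + 0 = P)
(g(Q(0, 8)) + (1671 - 1*(-815)))/(-1227 + 2246) = (-⅐*0 + (1671 - 1*(-815)))/(-1227 + 2246) = (0 + (1671 + 815))/1019 = (0 + 2486)*(1/1019) = 2486*(1/1019) = 2486/1019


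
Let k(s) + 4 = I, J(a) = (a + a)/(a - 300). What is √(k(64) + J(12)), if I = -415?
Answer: I*√15087/6 ≈ 20.472*I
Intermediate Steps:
J(a) = 2*a/(-300 + a) (J(a) = (2*a)/(-300 + a) = 2*a/(-300 + a))
k(s) = -419 (k(s) = -4 - 415 = -419)
√(k(64) + J(12)) = √(-419 + 2*12/(-300 + 12)) = √(-419 + 2*12/(-288)) = √(-419 + 2*12*(-1/288)) = √(-419 - 1/12) = √(-5029/12) = I*√15087/6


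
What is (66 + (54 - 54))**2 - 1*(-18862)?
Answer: 23218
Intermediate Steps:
(66 + (54 - 54))**2 - 1*(-18862) = (66 + 0)**2 + 18862 = 66**2 + 18862 = 4356 + 18862 = 23218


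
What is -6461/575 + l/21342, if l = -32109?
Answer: -52117779/4090550 ≈ -12.741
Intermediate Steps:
-6461/575 + l/21342 = -6461/575 - 32109/21342 = -6461*1/575 - 32109*1/21342 = -6461/575 - 10703/7114 = -52117779/4090550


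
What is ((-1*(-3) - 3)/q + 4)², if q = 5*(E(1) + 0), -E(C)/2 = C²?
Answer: 16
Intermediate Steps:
E(C) = -2*C²
q = -10 (q = 5*(-2*1² + 0) = 5*(-2*1 + 0) = 5*(-2 + 0) = 5*(-2) = -10)
((-1*(-3) - 3)/q + 4)² = ((-1*(-3) - 3)/(-10) + 4)² = ((3 - 3)*(-⅒) + 4)² = (0*(-⅒) + 4)² = (0 + 4)² = 4² = 16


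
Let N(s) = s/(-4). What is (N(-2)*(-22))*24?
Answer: -264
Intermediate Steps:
N(s) = -s/4 (N(s) = s*(-¼) = -s/4)
(N(-2)*(-22))*24 = (-¼*(-2)*(-22))*24 = ((½)*(-22))*24 = -11*24 = -264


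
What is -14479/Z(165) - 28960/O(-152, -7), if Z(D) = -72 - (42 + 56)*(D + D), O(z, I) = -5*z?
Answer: -23191187/615828 ≈ -37.659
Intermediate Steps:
Z(D) = -72 - 196*D (Z(D) = -72 - 98*2*D = -72 - 196*D)
-14479/Z(165) - 28960/O(-152, -7) = -14479/(-72 - 196*165) - 28960/((-5*(-152))) = -14479/(-72 - 32340) - 28960/760 = -14479/(-32412) - 28960*1/760 = -14479*(-1/32412) - 724/19 = 14479/32412 - 724/19 = -23191187/615828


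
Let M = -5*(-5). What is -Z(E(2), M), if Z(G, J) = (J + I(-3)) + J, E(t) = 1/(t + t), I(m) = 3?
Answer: -53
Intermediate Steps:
E(t) = 1/(2*t)
M = 25
Z(G, J) = 3 + 2*J (Z(G, J) = (J + 3) + J = (3 + J) + J = 3 + 2*J)
-Z(E(2), M) = -(3 + 2*25) = -(3 + 50) = -1*53 = -53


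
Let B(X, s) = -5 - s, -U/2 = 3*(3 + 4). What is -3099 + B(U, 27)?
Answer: -3131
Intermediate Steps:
U = -42 (U = -6*(3 + 4) = -6*7 = -2*21 = -42)
-3099 + B(U, 27) = -3099 + (-5 - 1*27) = -3099 + (-5 - 27) = -3099 - 32 = -3131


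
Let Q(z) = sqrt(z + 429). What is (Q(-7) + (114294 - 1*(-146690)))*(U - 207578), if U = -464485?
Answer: -175397689992 - 672063*sqrt(422) ≈ -1.7541e+11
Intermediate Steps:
Q(z) = sqrt(429 + z)
(Q(-7) + (114294 - 1*(-146690)))*(U - 207578) = (sqrt(429 - 7) + (114294 - 1*(-146690)))*(-464485 - 207578) = (sqrt(422) + (114294 + 146690))*(-672063) = (sqrt(422) + 260984)*(-672063) = (260984 + sqrt(422))*(-672063) = -175397689992 - 672063*sqrt(422)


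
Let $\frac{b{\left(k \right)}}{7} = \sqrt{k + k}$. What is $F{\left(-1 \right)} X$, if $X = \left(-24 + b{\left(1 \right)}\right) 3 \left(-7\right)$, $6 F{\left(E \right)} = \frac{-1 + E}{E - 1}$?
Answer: $84 - \frac{49 \sqrt{2}}{2} \approx 49.352$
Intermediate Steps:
$F{\left(E \right)} = \frac{1}{6}$ ($F{\left(E \right)} = \frac{\left(-1 + E\right) \frac{1}{E - 1}}{6} = \frac{\left(-1 + E\right) \frac{1}{-1 + E}}{6} = \frac{1}{6} \cdot 1 = \frac{1}{6}$)
$b{\left(k \right)} = 7 \sqrt{2} \sqrt{k}$ ($b{\left(k \right)} = 7 \sqrt{k + k} = 7 \sqrt{2 k} = 7 \sqrt{2} \sqrt{k}$)
$X = 504 - 147 \sqrt{2}$ ($X = \left(-24 + 7 \sqrt{2} \sqrt{1}\right) 3 \left(-7\right) = \left(-24 + 7 \sqrt{2} \cdot 1\right) \left(-21\right) = \left(-24 + 7 \sqrt{2}\right) \left(-21\right) = 504 - 147 \sqrt{2} \approx 296.11$)
$F{\left(-1 \right)} X = \frac{504 - 147 \sqrt{2}}{6} = 84 - \frac{49 \sqrt{2}}{2}$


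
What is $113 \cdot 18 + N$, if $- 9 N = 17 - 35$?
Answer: $2036$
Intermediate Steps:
$N = 2$ ($N = - \frac{17 - 35}{9} = \left(- \frac{1}{9}\right) \left(-18\right) = 2$)
$113 \cdot 18 + N = 113 \cdot 18 + 2 = 2034 + 2 = 2036$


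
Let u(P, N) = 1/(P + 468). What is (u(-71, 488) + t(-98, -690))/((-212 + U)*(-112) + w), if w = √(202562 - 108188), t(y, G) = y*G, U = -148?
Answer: 8590445120/5121955447 - 26845141*√214/30731732682 ≈ 1.6644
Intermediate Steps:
t(y, G) = G*y
w = 21*√214 (w = √94374 = 21*√214 ≈ 307.20)
u(P, N) = 1/(468 + P)
(u(-71, 488) + t(-98, -690))/((-212 + U)*(-112) + w) = (1/(468 - 71) - 690*(-98))/((-212 - 148)*(-112) + 21*√214) = (1/397 + 67620)/(-360*(-112) + 21*√214) = (1/397 + 67620)/(40320 + 21*√214) = 26845141/(397*(40320 + 21*√214))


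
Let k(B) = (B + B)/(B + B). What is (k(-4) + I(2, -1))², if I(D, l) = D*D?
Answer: 25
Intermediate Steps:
I(D, l) = D²
k(B) = 1 (k(B) = (2*B)/((2*B)) = (2*B)*(1/(2*B)) = 1)
(k(-4) + I(2, -1))² = (1 + 2²)² = (1 + 4)² = 5² = 25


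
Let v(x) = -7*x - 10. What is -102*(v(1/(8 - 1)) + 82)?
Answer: -7242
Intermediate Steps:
v(x) = -10 - 7*x
-102*(v(1/(8 - 1)) + 82) = -102*((-10 - 7/(8 - 1)) + 82) = -102*((-10 - 7/7) + 82) = -102*((-10 - 7*⅐) + 82) = -102*((-10 - 1) + 82) = -102*(-11 + 82) = -102*71 = -7242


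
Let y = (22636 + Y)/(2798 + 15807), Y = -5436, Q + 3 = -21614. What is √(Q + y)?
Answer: I*√80433417/61 ≈ 147.02*I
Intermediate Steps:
Q = -21617 (Q = -3 - 21614 = -21617)
y = 3440/3721 (y = (22636 - 5436)/(2798 + 15807) = 17200/18605 = 17200*(1/18605) = 3440/3721 ≈ 0.92448)
√(Q + y) = √(-21617 + 3440/3721) = √(-80433417/3721) = I*√80433417/61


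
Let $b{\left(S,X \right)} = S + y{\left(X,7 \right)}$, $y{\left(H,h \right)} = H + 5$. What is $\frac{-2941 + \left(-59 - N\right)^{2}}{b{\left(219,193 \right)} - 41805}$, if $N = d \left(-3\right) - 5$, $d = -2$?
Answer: $- \frac{659}{41388} \approx -0.015922$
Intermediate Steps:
$y{\left(H,h \right)} = 5 + H$
$N = 1$ ($N = \left(-2\right) \left(-3\right) - 5 = 6 - 5 = 1$)
$b{\left(S,X \right)} = 5 + S + X$ ($b{\left(S,X \right)} = S + \left(5 + X\right) = 5 + S + X$)
$\frac{-2941 + \left(-59 - N\right)^{2}}{b{\left(219,193 \right)} - 41805} = \frac{-2941 + \left(-59 - 1\right)^{2}}{\left(5 + 219 + 193\right) - 41805} = \frac{-2941 + \left(-59 - 1\right)^{2}}{417 - 41805} = \frac{-2941 + \left(-60\right)^{2}}{-41388} = \left(-2941 + 3600\right) \left(- \frac{1}{41388}\right) = 659 \left(- \frac{1}{41388}\right) = - \frac{659}{41388}$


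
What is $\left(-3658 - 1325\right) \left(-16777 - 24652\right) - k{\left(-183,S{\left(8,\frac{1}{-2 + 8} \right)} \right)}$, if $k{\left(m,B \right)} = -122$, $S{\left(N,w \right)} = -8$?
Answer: $206440829$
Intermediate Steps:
$\left(-3658 - 1325\right) \left(-16777 - 24652\right) - k{\left(-183,S{\left(8,\frac{1}{-2 + 8} \right)} \right)} = \left(-3658 - 1325\right) \left(-16777 - 24652\right) - -122 = \left(-4983\right) \left(-41429\right) + 122 = 206440707 + 122 = 206440829$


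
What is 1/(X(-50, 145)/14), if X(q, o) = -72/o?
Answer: -1015/36 ≈ -28.194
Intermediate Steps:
1/(X(-50, 145)/14) = 1/((-72/145)/14) = 1/((-72*1/145)/14) = 1/((1/14)*(-72/145)) = 1/(-36/1015) = -1015/36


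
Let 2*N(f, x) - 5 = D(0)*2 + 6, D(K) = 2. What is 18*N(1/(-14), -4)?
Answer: 135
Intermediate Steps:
N(f, x) = 15/2 (N(f, x) = 5/2 + (2*2 + 6)/2 = 5/2 + (4 + 6)/2 = 5/2 + (½)*10 = 5/2 + 5 = 15/2)
18*N(1/(-14), -4) = 18*(15/2) = 135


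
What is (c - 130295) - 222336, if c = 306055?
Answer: -46576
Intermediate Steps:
(c - 130295) - 222336 = (306055 - 130295) - 222336 = 175760 - 222336 = -46576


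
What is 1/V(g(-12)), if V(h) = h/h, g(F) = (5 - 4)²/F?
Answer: 1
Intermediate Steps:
g(F) = 1/F (g(F) = 1²/F = 1/F)
V(h) = 1
1/V(g(-12)) = 1/1 = 1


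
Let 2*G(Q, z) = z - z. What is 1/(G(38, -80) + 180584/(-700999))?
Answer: -700999/180584 ≈ -3.8818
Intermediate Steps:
G(Q, z) = 0 (G(Q, z) = (z - z)/2 = (½)*0 = 0)
1/(G(38, -80) + 180584/(-700999)) = 1/(0 + 180584/(-700999)) = 1/(0 + 180584*(-1/700999)) = 1/(0 - 180584/700999) = 1/(-180584/700999) = -700999/180584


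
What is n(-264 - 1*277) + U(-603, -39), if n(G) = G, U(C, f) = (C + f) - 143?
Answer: -1326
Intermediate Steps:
U(C, f) = -143 + C + f
n(-264 - 1*277) + U(-603, -39) = (-264 - 1*277) + (-143 - 603 - 39) = (-264 - 277) - 785 = -541 - 785 = -1326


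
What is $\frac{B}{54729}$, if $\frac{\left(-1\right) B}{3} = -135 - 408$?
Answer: $\frac{181}{6081} \approx 0.029765$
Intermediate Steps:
$B = 1629$ ($B = - 3 \left(-135 - 408\right) = \left(-3\right) \left(-543\right) = 1629$)
$\frac{B}{54729} = \frac{1629}{54729} = 1629 \cdot \frac{1}{54729} = \frac{181}{6081}$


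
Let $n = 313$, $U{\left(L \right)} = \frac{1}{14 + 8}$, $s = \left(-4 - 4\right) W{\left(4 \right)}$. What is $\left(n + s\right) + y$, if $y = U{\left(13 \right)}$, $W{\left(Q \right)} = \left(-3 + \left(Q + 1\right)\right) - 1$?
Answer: $\frac{6711}{22} \approx 305.05$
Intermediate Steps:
$W{\left(Q \right)} = -3 + Q$ ($W{\left(Q \right)} = \left(-3 + \left(1 + Q\right)\right) - 1 = \left(-2 + Q\right) - 1 = -3 + Q$)
$s = -8$ ($s = \left(-4 - 4\right) \left(-3 + 4\right) = \left(-8\right) 1 = -8$)
$U{\left(L \right)} = \frac{1}{22}$
$y = \frac{1}{22} \approx 0.045455$
$\left(n + s\right) + y = \left(313 - 8\right) + \frac{1}{22} = 305 + \frac{1}{22} = \frac{6711}{22}$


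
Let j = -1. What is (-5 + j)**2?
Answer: 36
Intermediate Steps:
(-5 + j)**2 = (-5 - 1)**2 = (-6)**2 = 36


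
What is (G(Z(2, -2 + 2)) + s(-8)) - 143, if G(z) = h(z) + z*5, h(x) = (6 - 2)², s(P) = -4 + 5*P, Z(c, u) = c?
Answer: -161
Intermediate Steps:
h(x) = 16 (h(x) = 4² = 16)
G(z) = 16 + 5*z (G(z) = 16 + z*5 = 16 + 5*z)
(G(Z(2, -2 + 2)) + s(-8)) - 143 = ((16 + 5*2) + (-4 + 5*(-8))) - 143 = ((16 + 10) + (-4 - 40)) - 143 = (26 - 44) - 143 = -18 - 143 = -161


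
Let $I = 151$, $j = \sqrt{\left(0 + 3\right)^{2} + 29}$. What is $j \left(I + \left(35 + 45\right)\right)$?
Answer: $231 \sqrt{38} \approx 1424.0$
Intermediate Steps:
$j = \sqrt{38}$ ($j = \sqrt{3^{2} + 29} = \sqrt{9 + 29} = \sqrt{38} \approx 6.1644$)
$j \left(I + \left(35 + 45\right)\right) = \sqrt{38} \left(151 + \left(35 + 45\right)\right) = \sqrt{38} \left(151 + 80\right) = \sqrt{38} \cdot 231 = 231 \sqrt{38}$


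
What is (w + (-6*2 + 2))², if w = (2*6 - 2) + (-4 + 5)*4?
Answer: 16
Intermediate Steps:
w = 14 (w = (12 - 2) + 1*4 = 10 + 4 = 14)
(w + (-6*2 + 2))² = (14 + (-6*2 + 2))² = (14 + (-12 + 2))² = (14 - 10)² = 4² = 16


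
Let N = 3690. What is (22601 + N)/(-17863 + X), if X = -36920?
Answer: -26291/54783 ≈ -0.47991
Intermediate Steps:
(22601 + N)/(-17863 + X) = (22601 + 3690)/(-17863 - 36920) = 26291/(-54783) = 26291*(-1/54783) = -26291/54783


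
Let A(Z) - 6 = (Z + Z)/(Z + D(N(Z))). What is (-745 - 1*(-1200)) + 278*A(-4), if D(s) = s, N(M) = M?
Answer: 2401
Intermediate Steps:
A(Z) = 7 (A(Z) = 6 + (Z + Z)/(Z + Z) = 6 + (2*Z)/((2*Z)) = 6 + (2*Z)*(1/(2*Z)) = 6 + 1 = 7)
(-745 - 1*(-1200)) + 278*A(-4) = (-745 - 1*(-1200)) + 278*7 = (-745 + 1200) + 1946 = 455 + 1946 = 2401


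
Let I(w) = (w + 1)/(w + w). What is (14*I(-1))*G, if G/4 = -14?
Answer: 0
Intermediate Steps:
G = -56 (G = 4*(-14) = -56)
I(w) = (1 + w)/(2*w) (I(w) = (1 + w)/((2*w)) = (1 + w)*(1/(2*w)) = (1 + w)/(2*w))
(14*I(-1))*G = (14*((1/2)*(1 - 1)/(-1)))*(-56) = (14*((1/2)*(-1)*0))*(-56) = (14*0)*(-56) = 0*(-56) = 0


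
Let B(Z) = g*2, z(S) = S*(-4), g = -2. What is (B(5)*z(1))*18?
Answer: 288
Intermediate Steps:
z(S) = -4*S
B(Z) = -4 (B(Z) = -2*2 = -4)
(B(5)*z(1))*18 = -(-16)*18 = -4*(-4)*18 = 16*18 = 288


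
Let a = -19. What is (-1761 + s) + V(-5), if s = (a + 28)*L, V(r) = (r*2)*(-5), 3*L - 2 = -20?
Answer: -1765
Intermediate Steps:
L = -6 (L = ⅔ + (⅓)*(-20) = ⅔ - 20/3 = -6)
V(r) = -10*r (V(r) = (2*r)*(-5) = -10*r)
s = -54 (s = (-19 + 28)*(-6) = 9*(-6) = -54)
(-1761 + s) + V(-5) = (-1761 - 54) - 10*(-5) = -1815 + 50 = -1765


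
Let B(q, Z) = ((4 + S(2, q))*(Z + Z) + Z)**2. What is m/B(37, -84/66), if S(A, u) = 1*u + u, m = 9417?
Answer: 1139457/4831204 ≈ 0.23585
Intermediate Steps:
S(A, u) = 2*u (S(A, u) = u + u = 2*u)
B(q, Z) = (Z + 2*Z*(4 + 2*q))**2 (B(q, Z) = ((4 + 2*q)*(Z + Z) + Z)**2 = ((4 + 2*q)*(2*Z) + Z)**2 = (2*Z*(4 + 2*q) + Z)**2 = (Z + 2*Z*(4 + 2*q))**2)
m/B(37, -84/66) = 9417/(((-84/66)**2*(9 + 4*37)**2)) = 9417/(((-84*1/66)**2*(9 + 148)**2)) = 9417/(((-14/11)**2*157**2)) = 9417/(((196/121)*24649)) = 9417/(4831204/121) = 9417*(121/4831204) = 1139457/4831204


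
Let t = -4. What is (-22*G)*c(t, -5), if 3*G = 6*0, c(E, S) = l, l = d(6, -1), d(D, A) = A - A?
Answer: 0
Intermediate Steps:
d(D, A) = 0
l = 0
c(E, S) = 0
G = 0 (G = (6*0)/3 = (1/3)*0 = 0)
(-22*G)*c(t, -5) = -22*0*0 = 0*0 = 0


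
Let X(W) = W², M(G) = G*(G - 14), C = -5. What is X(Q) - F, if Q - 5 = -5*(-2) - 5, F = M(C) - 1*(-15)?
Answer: -10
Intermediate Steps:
M(G) = G*(-14 + G)
F = 110 (F = -5*(-14 - 5) - 1*(-15) = -5*(-19) + 15 = 95 + 15 = 110)
Q = 10 (Q = 5 + (-5*(-2) - 5) = 5 + (10 - 5) = 5 + 5 = 10)
X(Q) - F = 10² - 1*110 = 100 - 110 = -10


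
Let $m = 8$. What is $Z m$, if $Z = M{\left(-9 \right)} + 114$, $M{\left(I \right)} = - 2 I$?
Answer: $1056$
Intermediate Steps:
$Z = 132$ ($Z = \left(-2\right) \left(-9\right) + 114 = 18 + 114 = 132$)
$Z m = 132 \cdot 8 = 1056$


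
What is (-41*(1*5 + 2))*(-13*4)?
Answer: 14924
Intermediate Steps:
(-41*(1*5 + 2))*(-13*4) = -41*(5 + 2)*(-52) = -41*7*(-52) = -287*(-52) = 14924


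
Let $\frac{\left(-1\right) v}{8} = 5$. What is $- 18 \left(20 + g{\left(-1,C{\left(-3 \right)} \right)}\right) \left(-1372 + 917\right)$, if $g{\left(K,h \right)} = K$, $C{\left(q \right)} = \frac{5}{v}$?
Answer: $155610$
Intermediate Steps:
$v = -40$ ($v = \left(-8\right) 5 = -40$)
$C{\left(q \right)} = - \frac{1}{8}$ ($C{\left(q \right)} = \frac{5}{-40} = 5 \left(- \frac{1}{40}\right) = - \frac{1}{8}$)
$- 18 \left(20 + g{\left(-1,C{\left(-3 \right)} \right)}\right) \left(-1372 + 917\right) = - 18 \left(20 - 1\right) \left(-1372 + 917\right) = \left(-18\right) 19 \left(-455\right) = \left(-342\right) \left(-455\right) = 155610$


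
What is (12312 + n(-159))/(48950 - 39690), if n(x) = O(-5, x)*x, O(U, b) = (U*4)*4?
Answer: 6258/2315 ≈ 2.7032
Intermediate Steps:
O(U, b) = 16*U (O(U, b) = (4*U)*4 = 16*U)
n(x) = -80*x (n(x) = (16*(-5))*x = -80*x)
(12312 + n(-159))/(48950 - 39690) = (12312 - 80*(-159))/(48950 - 39690) = (12312 + 12720)/9260 = 25032*(1/9260) = 6258/2315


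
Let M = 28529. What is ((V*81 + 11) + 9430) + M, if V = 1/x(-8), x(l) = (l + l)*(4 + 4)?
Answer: 4860079/128 ≈ 37969.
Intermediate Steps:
x(l) = 16*l (x(l) = (2*l)*8 = 16*l)
V = -1/128 (V = 1/(16*(-8)) = 1/(-128) = -1/128 ≈ -0.0078125)
((V*81 + 11) + 9430) + M = ((-1/128*81 + 11) + 9430) + 28529 = ((-81/128 + 11) + 9430) + 28529 = (1327/128 + 9430) + 28529 = 1208367/128 + 28529 = 4860079/128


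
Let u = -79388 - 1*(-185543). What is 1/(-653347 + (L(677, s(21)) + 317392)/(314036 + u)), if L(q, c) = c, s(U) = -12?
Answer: -420191/274530211897 ≈ -1.5306e-6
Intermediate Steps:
u = 106155 (u = -79388 + 185543 = 106155)
1/(-653347 + (L(677, s(21)) + 317392)/(314036 + u)) = 1/(-653347 + (-12 + 317392)/(314036 + 106155)) = 1/(-653347 + 317380/420191) = 1/(-274530211897/420191) = -420191/274530211897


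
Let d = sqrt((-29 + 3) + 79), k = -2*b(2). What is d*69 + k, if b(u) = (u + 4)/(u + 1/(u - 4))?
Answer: -8 + 69*sqrt(53) ≈ 494.33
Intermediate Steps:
b(u) = (4 + u)/(u + 1/(-4 + u))
k = -8 (k = -2*(-16 + 2**2)/(1 + 2**2 - 4*2) = -2*(-16 + 4)/(1 + 4 - 8) = -2*(-12)/(-3) = -(-2)*(-12)/3 = -2*4 = -8)
d = sqrt(53) (d = sqrt(-26 + 79) = sqrt(53) ≈ 7.2801)
d*69 + k = sqrt(53)*69 - 8 = 69*sqrt(53) - 8 = -8 + 69*sqrt(53)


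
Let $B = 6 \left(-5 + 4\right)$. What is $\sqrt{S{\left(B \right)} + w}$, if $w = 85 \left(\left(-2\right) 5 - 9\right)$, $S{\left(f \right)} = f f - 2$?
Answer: $i \sqrt{1581} \approx 39.762 i$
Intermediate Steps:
$B = -6$ ($B = 6 \left(-1\right) = -6$)
$S{\left(f \right)} = -2 + f^{2}$ ($S{\left(f \right)} = f^{2} - 2 = -2 + f^{2}$)
$w = -1615$ ($w = 85 \left(-10 - 9\right) = 85 \left(-19\right) = -1615$)
$\sqrt{S{\left(B \right)} + w} = \sqrt{\left(-2 + \left(-6\right)^{2}\right) - 1615} = \sqrt{\left(-2 + 36\right) - 1615} = \sqrt{34 - 1615} = \sqrt{-1581} = i \sqrt{1581}$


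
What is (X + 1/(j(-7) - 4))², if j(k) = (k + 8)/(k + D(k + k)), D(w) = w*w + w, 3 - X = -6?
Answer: 37405456/488601 ≈ 76.556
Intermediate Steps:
X = 9 (X = 3 - 1*(-6) = 3 + 6 = 9)
D(w) = w + w² (D(w) = w² + w = w + w²)
j(k) = (8 + k)/(k + 2*k*(1 + 2*k)) (j(k) = (k + 8)/(k + (k + k)*(1 + (k + k))) = (8 + k)/(k + (2*k)*(1 + 2*k)) = (8 + k)/(k + 2*k*(1 + 2*k)))
(X + 1/(j(-7) - 4))² = (9 + 1/((8 - 7)/((-7)*(3 + 4*(-7))) - 4))² = (9 + 1/(-⅐*1/(3 - 28) - 4))² = (9 + 1/(-⅐*1/(-25) - 4))² = (9 + 1/(-⅐*(-1/25)*1 - 4))² = (9 + 1/(1/175 - 4))² = (9 + 1/(-699/175))² = (9 - 175/699)² = (6116/699)² = 37405456/488601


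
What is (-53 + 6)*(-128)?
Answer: 6016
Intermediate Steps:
(-53 + 6)*(-128) = -47*(-128) = 6016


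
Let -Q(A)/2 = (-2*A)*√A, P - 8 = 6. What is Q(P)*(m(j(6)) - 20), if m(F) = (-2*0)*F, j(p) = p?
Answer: -1120*√14 ≈ -4190.7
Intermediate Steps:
P = 14 (P = 8 + 6 = 14)
Q(A) = 4*A^(3/2) (Q(A) = -2*(-2*A)*√A = -(-4)*A^(3/2) = 4*A^(3/2))
m(F) = 0 (m(F) = 0*F = 0)
Q(P)*(m(j(6)) - 20) = (4*14^(3/2))*(0 - 20) = (4*(14*√14))*(-20) = (56*√14)*(-20) = -1120*√14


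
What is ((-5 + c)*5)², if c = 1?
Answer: 400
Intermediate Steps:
((-5 + c)*5)² = ((-5 + 1)*5)² = (-4*5)² = (-20)² = 400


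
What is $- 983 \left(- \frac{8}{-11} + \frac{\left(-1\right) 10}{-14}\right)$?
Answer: $- \frac{109113}{77} \approx -1417.1$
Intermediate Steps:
$- 983 \left(- \frac{8}{-11} + \frac{\left(-1\right) 10}{-14}\right) = - 983 \left(\left(-8\right) \left(- \frac{1}{11}\right) - - \frac{5}{7}\right) = - 983 \left(\frac{8}{11} + \frac{5}{7}\right) = \left(-983\right) \frac{111}{77} = - \frac{109113}{77}$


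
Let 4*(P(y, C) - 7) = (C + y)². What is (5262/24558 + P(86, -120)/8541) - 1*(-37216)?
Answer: 1301017278593/34958313 ≈ 37216.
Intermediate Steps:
P(y, C) = 7 + (C + y)²/4
(5262/24558 + P(86, -120)/8541) - 1*(-37216) = (5262/24558 + (7 + (-120 + 86)²/4)/8541) - 1*(-37216) = (5262*(1/24558) + (7 + (¼)*(-34)²)*(1/8541)) + 37216 = (877/4093 + (7 + (¼)*1156)*(1/8541)) + 37216 = (877/4093 + (7 + 289)*(1/8541)) + 37216 = (877/4093 + 296*(1/8541)) + 37216 = (877/4093 + 296/8541) + 37216 = 8701985/34958313 + 37216 = 1301017278593/34958313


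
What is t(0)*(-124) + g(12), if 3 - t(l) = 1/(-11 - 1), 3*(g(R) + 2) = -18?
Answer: -1171/3 ≈ -390.33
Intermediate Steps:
g(R) = -8 (g(R) = -2 + (⅓)*(-18) = -2 - 6 = -8)
t(l) = 37/12 (t(l) = 3 - 1/(-11 - 1) = 3 - 1/(-12) = 3 - 1*(-1/12) = 3 + 1/12 = 37/12)
t(0)*(-124) + g(12) = (37/12)*(-124) - 8 = -1147/3 - 8 = -1171/3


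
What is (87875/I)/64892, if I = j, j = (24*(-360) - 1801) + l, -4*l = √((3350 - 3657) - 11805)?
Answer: -917502875/7074216824296 + 87875*I*√757/7074216824296 ≈ -0.0001297 + 3.4177e-7*I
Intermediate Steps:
l = -I*√757 (l = -√((3350 - 3657) - 11805)/4 = -√(-307 - 11805)/4 = -I*√757 ≈ -27.514*I)
j = -10441 - I*√757 (j = (24*(-360) - 1801) - I*√757 = (-8640 - 1801) - I*√757 = -10441 - I*√757 ≈ -10441.0 - 27.514*I)
I = -10441 - I*√757 ≈ -10441.0 - 27.514*I
(87875/I)/64892 = (87875/(-10441 - I*√757))/64892 = (87875/(-10441 - I*√757))*(1/64892) = 87875/(64892*(-10441 - I*√757))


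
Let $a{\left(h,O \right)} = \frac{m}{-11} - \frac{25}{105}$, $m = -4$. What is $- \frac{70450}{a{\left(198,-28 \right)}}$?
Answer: $- \frac{16273950}{29} \approx -5.6117 \cdot 10^{5}$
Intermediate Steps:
$a{\left(h,O \right)} = \frac{29}{231}$ ($a{\left(h,O \right)} = - \frac{4}{-11} - \frac{25}{105} = \left(-4\right) \left(- \frac{1}{11}\right) - \frac{5}{21} = \frac{4}{11} - \frac{5}{21} = \frac{29}{231}$)
$- \frac{70450}{a{\left(198,-28 \right)}} = - \frac{70450}{\frac{29}{231}} = \left(-70450\right) \frac{231}{29} = - \frac{16273950}{29}$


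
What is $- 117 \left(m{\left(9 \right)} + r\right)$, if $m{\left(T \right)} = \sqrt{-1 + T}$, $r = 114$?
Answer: $-13338 - 234 \sqrt{2} \approx -13669.0$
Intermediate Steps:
$- 117 \left(m{\left(9 \right)} + r\right) = - 117 \left(\sqrt{-1 + 9} + 114\right) = - 117 \left(\sqrt{8} + 114\right) = - 117 \left(2 \sqrt{2} + 114\right) = - 117 \left(114 + 2 \sqrt{2}\right) = -13338 - 234 \sqrt{2}$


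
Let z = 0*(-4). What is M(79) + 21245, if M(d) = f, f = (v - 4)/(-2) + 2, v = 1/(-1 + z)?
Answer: 42499/2 ≈ 21250.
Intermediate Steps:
z = 0
v = -1 (v = 1/(-1 + 0) = 1/(-1) = -1)
f = 9/2 (f = (-1 - 4)/(-2) + 2 = -5*(-½) + 2 = 5/2 + 2 = 9/2 ≈ 4.5000)
M(d) = 9/2
M(79) + 21245 = 9/2 + 21245 = 42499/2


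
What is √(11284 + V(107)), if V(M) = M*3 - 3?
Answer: √11602 ≈ 107.71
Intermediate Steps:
V(M) = -3 + 3*M (V(M) = 3*M - 3 = -3 + 3*M)
√(11284 + V(107)) = √(11284 + (-3 + 3*107)) = √(11284 + (-3 + 321)) = √(11284 + 318) = √11602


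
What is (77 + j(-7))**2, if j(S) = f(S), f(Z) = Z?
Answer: 4900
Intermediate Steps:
j(S) = S
(77 + j(-7))**2 = (77 - 7)**2 = 70**2 = 4900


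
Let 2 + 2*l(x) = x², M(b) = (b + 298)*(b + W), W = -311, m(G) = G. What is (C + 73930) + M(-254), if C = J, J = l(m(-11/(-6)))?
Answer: 3533089/72 ≈ 49071.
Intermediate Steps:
M(b) = (-311 + b)*(298 + b) (M(b) = (b + 298)*(b - 311) = (298 + b)*(-311 + b) = (-311 + b)*(298 + b))
l(x) = -1 + x²/2
J = 49/72 (J = -1 + (-11/(-6))²/2 = -1 + (-11*(-⅙))²/2 = -1 + (11/6)²/2 = -1 + (½)*(121/36) = -1 + 121/72 = 49/72 ≈ 0.68056)
C = 49/72 ≈ 0.68056
(C + 73930) + M(-254) = (49/72 + 73930) + (-92678 + (-254)² - 13*(-254)) = 5323009/72 + (-92678 + 64516 + 3302) = 5323009/72 - 24860 = 3533089/72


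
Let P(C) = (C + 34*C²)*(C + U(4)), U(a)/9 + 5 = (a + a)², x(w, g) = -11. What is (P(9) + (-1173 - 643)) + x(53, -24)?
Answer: 1490193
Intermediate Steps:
U(a) = -45 + 36*a² (U(a) = -45 + 9*(a + a)² = -45 + 9*(2*a)² = -45 + 9*(4*a²) = -45 + 36*a²)
P(C) = (531 + C)*(C + 34*C²) (P(C) = (C + 34*C²)*(C + (-45 + 36*4²)) = (C + 34*C²)*(C + (-45 + 36*16)) = (C + 34*C²)*(C + (-45 + 576)) = (C + 34*C²)*(C + 531) = (C + 34*C²)*(531 + C) = (531 + C)*(C + 34*C²))
(P(9) + (-1173 - 643)) + x(53, -24) = (9*(531 + 34*9² + 18055*9) + (-1173 - 643)) - 11 = (9*(531 + 34*81 + 162495) - 1816) - 11 = (9*(531 + 2754 + 162495) - 1816) - 11 = (9*165780 - 1816) - 11 = (1492020 - 1816) - 11 = 1490204 - 11 = 1490193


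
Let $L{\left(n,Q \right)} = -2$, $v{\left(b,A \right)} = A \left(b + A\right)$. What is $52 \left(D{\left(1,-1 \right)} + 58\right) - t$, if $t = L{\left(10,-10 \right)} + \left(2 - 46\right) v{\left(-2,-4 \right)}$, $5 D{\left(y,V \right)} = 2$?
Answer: $\frac{20474}{5} \approx 4094.8$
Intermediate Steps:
$D{\left(y,V \right)} = \frac{2}{5}$ ($D{\left(y,V \right)} = \frac{1}{5} \cdot 2 = \frac{2}{5}$)
$v{\left(b,A \right)} = A \left(A + b\right)$
$t = -1058$ ($t = -2 + \left(2 - 46\right) \left(- 4 \left(-4 - 2\right)\right) = -2 + \left(2 - 46\right) \left(\left(-4\right) \left(-6\right)\right) = -2 - 1056 = -1058$)
$52 \left(D{\left(1,-1 \right)} + 58\right) - t = 52 \left(\frac{2}{5} + 58\right) - -1058 = 52 \cdot \frac{292}{5} + 1058 = \frac{15184}{5} + 1058 = \frac{20474}{5}$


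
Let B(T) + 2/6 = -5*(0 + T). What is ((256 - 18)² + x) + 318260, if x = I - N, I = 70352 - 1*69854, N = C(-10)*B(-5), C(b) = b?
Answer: 1126946/3 ≈ 3.7565e+5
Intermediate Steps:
B(T) = -⅓ - 5*T (B(T) = -⅓ - 5*(0 + T) = -⅓ - 5*T)
N = -740/3 (N = -10*(-⅓ - 5*(-5)) = -10*(-⅓ + 25) = -10*74/3 = -740/3 ≈ -246.67)
I = 498 (I = 70352 - 69854 = 498)
x = 2234/3 (x = 498 - 1*(-740/3) = 498 + 740/3 = 2234/3 ≈ 744.67)
((256 - 18)² + x) + 318260 = ((256 - 18)² + 2234/3) + 318260 = (238² + 2234/3) + 318260 = (56644 + 2234/3) + 318260 = 172166/3 + 318260 = 1126946/3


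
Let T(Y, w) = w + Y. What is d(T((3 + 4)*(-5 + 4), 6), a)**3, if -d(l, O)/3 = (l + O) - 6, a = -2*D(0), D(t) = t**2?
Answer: 9261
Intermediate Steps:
T(Y, w) = Y + w
a = 0 (a = -2*0**2 = -2*0 = 0)
d(l, O) = 18 - 3*O - 3*l (d(l, O) = -3*((l + O) - 6) = -3*((O + l) - 6) = -3*(-6 + O + l) = 18 - 3*O - 3*l)
d(T((3 + 4)*(-5 + 4), 6), a)**3 = (18 - 3*0 - 3*((3 + 4)*(-5 + 4) + 6))**3 = (18 + 0 - 3*(7*(-1) + 6))**3 = (18 + 0 - 3*(-7 + 6))**3 = (18 + 0 - 3*(-1))**3 = (18 + 0 + 3)**3 = 21**3 = 9261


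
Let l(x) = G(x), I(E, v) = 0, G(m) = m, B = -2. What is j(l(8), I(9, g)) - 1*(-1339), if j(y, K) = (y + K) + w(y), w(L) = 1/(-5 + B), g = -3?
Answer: 9428/7 ≈ 1346.9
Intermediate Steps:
w(L) = -⅐ (w(L) = 1/(-5 - 2) = 1/(-7) = -⅐)
l(x) = x
j(y, K) = -⅐ + K + y (j(y, K) = (y + K) - ⅐ = (K + y) - ⅐ = -⅐ + K + y)
j(l(8), I(9, g)) - 1*(-1339) = (-⅐ + 0 + 8) - 1*(-1339) = 55/7 + 1339 = 9428/7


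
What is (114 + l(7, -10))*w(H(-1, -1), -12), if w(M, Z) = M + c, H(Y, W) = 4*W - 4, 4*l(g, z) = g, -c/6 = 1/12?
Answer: -7871/8 ≈ -983.88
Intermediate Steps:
c = -½ (c = -6/12 = -6*1/12 = -½ ≈ -0.50000)
l(g, z) = g/4
H(Y, W) = -4 + 4*W
w(M, Z) = -½ + M (w(M, Z) = M - ½ = -½ + M)
(114 + l(7, -10))*w(H(-1, -1), -12) = (114 + (¼)*7)*(-½ + (-4 + 4*(-1))) = (114 + 7/4)*(-½ + (-4 - 4)) = 463*(-½ - 8)/4 = (463/4)*(-17/2) = -7871/8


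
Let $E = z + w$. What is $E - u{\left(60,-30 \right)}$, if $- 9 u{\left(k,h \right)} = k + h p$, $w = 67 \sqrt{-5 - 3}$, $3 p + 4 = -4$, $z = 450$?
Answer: $\frac{4190}{9} + 134 i \sqrt{2} \approx 465.56 + 189.5 i$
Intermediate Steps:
$p = - \frac{8}{3}$ ($p = - \frac{4}{3} + \frac{1}{3} \left(-4\right) = - \frac{4}{3} - \frac{4}{3} = - \frac{8}{3} \approx -2.6667$)
$w = 134 i \sqrt{2}$ ($w = 67 \sqrt{-8} = 67 \cdot 2 i \sqrt{2} = 134 i \sqrt{2} \approx 189.5 i$)
$u{\left(k,h \right)} = - \frac{k}{9} + \frac{8 h}{27}$ ($u{\left(k,h \right)} = - \frac{k + h \left(- \frac{8}{3}\right)}{9} = - \frac{k - \frac{8 h}{3}}{9} = - \frac{k}{9} + \frac{8 h}{27}$)
$E = 450 + 134 i \sqrt{2} \approx 450.0 + 189.5 i$
$E - u{\left(60,-30 \right)} = \left(450 + 134 i \sqrt{2}\right) - \left(\left(- \frac{1}{9}\right) 60 + \frac{8}{27} \left(-30\right)\right) = \left(450 + 134 i \sqrt{2}\right) - \left(- \frac{20}{3} - \frac{80}{9}\right) = \left(450 + 134 i \sqrt{2}\right) - - \frac{140}{9} = \left(450 + 134 i \sqrt{2}\right) + \frac{140}{9} = \frac{4190}{9} + 134 i \sqrt{2}$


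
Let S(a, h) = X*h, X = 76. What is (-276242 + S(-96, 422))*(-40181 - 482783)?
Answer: 127692119880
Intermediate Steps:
S(a, h) = 76*h
(-276242 + S(-96, 422))*(-40181 - 482783) = (-276242 + 76*422)*(-40181 - 482783) = (-276242 + 32072)*(-522964) = -244170*(-522964) = 127692119880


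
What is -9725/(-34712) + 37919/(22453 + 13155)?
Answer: 51954129/38625778 ≈ 1.3451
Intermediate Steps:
-9725/(-34712) + 37919/(22453 + 13155) = -9725*(-1/34712) + 37919/35608 = 9725/34712 + 37919*(1/35608) = 9725/34712 + 37919/35608 = 51954129/38625778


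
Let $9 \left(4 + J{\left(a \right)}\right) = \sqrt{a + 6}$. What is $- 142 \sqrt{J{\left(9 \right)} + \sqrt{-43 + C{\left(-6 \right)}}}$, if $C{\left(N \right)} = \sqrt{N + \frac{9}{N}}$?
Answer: $- \frac{71 \sqrt{-144 + 4 \sqrt{15} + 18 \sqrt{2} \sqrt{-86 + i \sqrt{30}}}}{3} \approx -201.08 - 328.95 i$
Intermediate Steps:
$J{\left(a \right)} = -4 + \frac{\sqrt{6 + a}}{9}$ ($J{\left(a \right)} = -4 + \frac{\sqrt{a + 6}}{9} = -4 + \frac{\sqrt{6 + a}}{9}$)
$- 142 \sqrt{J{\left(9 \right)} + \sqrt{-43 + C{\left(-6 \right)}}} = - 142 \sqrt{\left(-4 + \frac{\sqrt{6 + 9}}{9}\right) + \sqrt{-43 + \sqrt{-6 + \frac{9}{-6}}}} = - 142 \sqrt{\left(-4 + \frac{\sqrt{15}}{9}\right) + \sqrt{-43 + \sqrt{-6 + 9 \left(- \frac{1}{6}\right)}}} = - 142 \sqrt{\left(-4 + \frac{\sqrt{15}}{9}\right) + \sqrt{-43 + \sqrt{-6 - \frac{3}{2}}}} = - 142 \sqrt{\left(-4 + \frac{\sqrt{15}}{9}\right) + \sqrt{-43 + \sqrt{- \frac{15}{2}}}} = - 142 \sqrt{\left(-4 + \frac{\sqrt{15}}{9}\right) + \sqrt{-43 + \frac{i \sqrt{30}}{2}}} = - 142 \sqrt{-4 + \sqrt{-43 + \frac{i \sqrt{30}}{2}} + \frac{\sqrt{15}}{9}}$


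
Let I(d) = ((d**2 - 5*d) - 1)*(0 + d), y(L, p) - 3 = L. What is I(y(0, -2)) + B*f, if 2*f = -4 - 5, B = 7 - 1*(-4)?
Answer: -141/2 ≈ -70.500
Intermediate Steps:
y(L, p) = 3 + L
B = 11 (B = 7 + 4 = 11)
I(d) = d*(-1 + d**2 - 5*d) (I(d) = (-1 + d**2 - 5*d)*d = d*(-1 + d**2 - 5*d))
f = -9/2 (f = (-4 - 5)/2 = (1/2)*(-9) = -9/2 ≈ -4.5000)
I(y(0, -2)) + B*f = (3 + 0)*(-1 + (3 + 0)**2 - 5*(3 + 0)) + 11*(-9/2) = 3*(-1 + 3**2 - 5*3) - 99/2 = 3*(-1 + 9 - 15) - 99/2 = 3*(-7) - 99/2 = -21 - 99/2 = -141/2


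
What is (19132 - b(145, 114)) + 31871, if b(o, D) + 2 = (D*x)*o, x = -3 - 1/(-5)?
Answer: 97289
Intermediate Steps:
x = -14/5 (x = -3 - (-1)/5 = -3 - 1*(-1/5) = -3 + 1/5 = -14/5 ≈ -2.8000)
b(o, D) = -2 - 14*D*o/5 (b(o, D) = -2 + (D*(-14/5))*o = -2 + (-14*D/5)*o = -2 - 14*D*o/5)
(19132 - b(145, 114)) + 31871 = (19132 - (-2 - 14/5*114*145)) + 31871 = (19132 - (-2 - 46284)) + 31871 = (19132 - 1*(-46286)) + 31871 = (19132 + 46286) + 31871 = 65418 + 31871 = 97289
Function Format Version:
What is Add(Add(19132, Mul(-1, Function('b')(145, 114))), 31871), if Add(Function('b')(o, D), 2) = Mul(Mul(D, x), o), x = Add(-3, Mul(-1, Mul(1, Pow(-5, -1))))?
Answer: 97289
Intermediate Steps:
x = Rational(-14, 5) (x = Add(-3, Mul(-1, Mul(1, Rational(-1, 5)))) = Add(-3, Mul(-1, Rational(-1, 5))) = Add(-3, Rational(1, 5)) = Rational(-14, 5) ≈ -2.8000)
Function('b')(o, D) = Add(-2, Mul(Rational(-14, 5), D, o)) (Function('b')(o, D) = Add(-2, Mul(Mul(D, Rational(-14, 5)), o)) = Add(-2, Mul(Mul(Rational(-14, 5), D), o)) = Add(-2, Mul(Rational(-14, 5), D, o)))
Add(Add(19132, Mul(-1, Function('b')(145, 114))), 31871) = Add(Add(19132, Mul(-1, Add(-2, Mul(Rational(-14, 5), 114, 145)))), 31871) = Add(Add(19132, Mul(-1, Add(-2, -46284))), 31871) = Add(Add(19132, Mul(-1, -46286)), 31871) = Add(Add(19132, 46286), 31871) = Add(65418, 31871) = 97289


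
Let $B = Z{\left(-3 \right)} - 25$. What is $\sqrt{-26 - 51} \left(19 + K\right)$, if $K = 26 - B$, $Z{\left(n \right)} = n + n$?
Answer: $76 i \sqrt{77} \approx 666.9 i$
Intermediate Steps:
$Z{\left(n \right)} = 2 n$
$B = -31$ ($B = 2 \left(-3\right) - 25 = -6 - 25 = -31$)
$K = 57$ ($K = 26 - -31 = 26 + 31 = 57$)
$\sqrt{-26 - 51} \left(19 + K\right) = \sqrt{-26 - 51} \left(19 + 57\right) = \sqrt{-77} \cdot 76 = i \sqrt{77} \cdot 76 = 76 i \sqrt{77}$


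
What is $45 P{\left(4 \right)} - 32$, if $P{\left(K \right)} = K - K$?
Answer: $-32$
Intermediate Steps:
$P{\left(K \right)} = 0$
$45 P{\left(4 \right)} - 32 = 45 \cdot 0 - 32 = 0 - 32 = -32$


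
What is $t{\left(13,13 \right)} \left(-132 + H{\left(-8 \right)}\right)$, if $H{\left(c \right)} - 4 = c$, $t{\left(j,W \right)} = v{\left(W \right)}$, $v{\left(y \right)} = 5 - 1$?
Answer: $-544$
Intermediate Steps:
$v{\left(y \right)} = 4$ ($v{\left(y \right)} = 5 - 1 = 4$)
$t{\left(j,W \right)} = 4$
$H{\left(c \right)} = 4 + c$
$t{\left(13,13 \right)} \left(-132 + H{\left(-8 \right)}\right) = 4 \left(-132 + \left(4 - 8\right)\right) = 4 \left(-132 - 4\right) = 4 \left(-136\right) = -544$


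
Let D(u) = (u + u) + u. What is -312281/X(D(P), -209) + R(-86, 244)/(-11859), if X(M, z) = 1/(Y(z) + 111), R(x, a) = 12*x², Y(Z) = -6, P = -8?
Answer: -129616942849/3953 ≈ -3.2790e+7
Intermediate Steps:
D(u) = 3*u (D(u) = 2*u + u = 3*u)
X(M, z) = 1/105 (X(M, z) = 1/(-6 + 111) = 1/105)
-312281/X(D(P), -209) + R(-86, 244)/(-11859) = -312281/1/105 + (12*(-86)²)/(-11859) = -312281*105 + (12*7396)*(-1/11859) = -32789505 + 88752*(-1/11859) = -32789505 - 29584/3953 = -129616942849/3953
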